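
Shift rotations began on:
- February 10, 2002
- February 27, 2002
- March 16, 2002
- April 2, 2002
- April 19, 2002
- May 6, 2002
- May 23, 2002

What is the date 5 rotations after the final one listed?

August 16, 2002

Every event comes 17 days after the last (17, 17, 17, 17, 17, 17).
May 23, 2002 + 17 days = June 9, 2002.
June 9, 2002 + 17 days = June 26, 2002.
June 26, 2002 + 17 days = July 13, 2002.
July 13, 2002 + 17 days = July 30, 2002.
July 30, 2002 + 17 days = August 16, 2002.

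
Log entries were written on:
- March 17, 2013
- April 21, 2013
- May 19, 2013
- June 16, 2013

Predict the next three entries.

These are Sundays at 28- or 35-day spacing (35, 28, 28).
The pattern: 3rd Sunday of the month.
3rd Sunday of July 2013: July 21, 2013.
3rd Sunday of August 2013: August 18, 2013.
3rd Sunday of September 2013: September 15, 2013.

July 21, 2013; August 18, 2013; September 15, 2013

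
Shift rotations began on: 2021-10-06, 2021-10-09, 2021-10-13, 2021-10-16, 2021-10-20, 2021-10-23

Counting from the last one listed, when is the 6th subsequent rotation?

2021-11-13

Gaps: 3, 4, 3, 4, 3 days — not constant, but cyclic with period 2.
The events fall on every Wednesday and Saturday.
Next Wednesday: 2021-10-27.
Next Saturday: 2021-10-30.
Next Wednesday: 2021-11-03.
The following Saturday is 2021-11-06.
Next Wednesday: 2021-11-10.
The following Saturday is 2021-11-13.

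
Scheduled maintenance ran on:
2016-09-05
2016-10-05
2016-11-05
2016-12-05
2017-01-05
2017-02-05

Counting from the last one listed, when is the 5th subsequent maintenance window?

2017-07-05

Gaps: 30, 31, 30, 31, 31 days — not constant. Every event is on the 5th of the month.
Pattern: the 5th of each month.
Next: March 2017 → 2017-03-05.
April 2017: 2017-04-05.
Next: May 2017 → 2017-05-05.
June 2017: 2017-06-05.
Next: July 2017 → 2017-07-05.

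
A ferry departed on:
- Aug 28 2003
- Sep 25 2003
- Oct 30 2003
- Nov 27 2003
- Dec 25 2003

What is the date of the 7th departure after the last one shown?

Jul 29 2004

All Thursdays; the gaps (28, 35, 28, 28) vary with month length.
This is the last Thursday of each month.
Last Thursday of January 2004: Jan 29 2004.
February 2004 ends with Thursday Feb 26 2004.
Last Thursday of March 2004: Mar 25 2004.
Last Thursday of April 2004: Apr 29 2004.
May 2004 ends with Thursday May 27 2004.
June 2004 ends with Thursday Jun 24 2004.
Last Thursday of July 2004: Jul 29 2004.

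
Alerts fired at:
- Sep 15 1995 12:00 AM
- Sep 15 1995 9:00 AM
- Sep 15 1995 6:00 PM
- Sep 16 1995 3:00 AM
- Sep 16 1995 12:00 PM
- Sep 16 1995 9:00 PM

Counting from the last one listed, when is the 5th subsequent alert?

The interval is a steady 9 hours (9, 9, 9, 9, 9).
Sep 16 1995 9:00 PM + 9 h = Sep 17 1995 6:00 AM.
Sep 17 1995 6:00 AM + 9 h = Sep 17 1995 3:00 PM.
Sep 17 1995 3:00 PM + 9 h = Sep 18 1995 12:00 AM.
Sep 18 1995 12:00 AM + 9 h = Sep 18 1995 9:00 AM.
Sep 18 1995 9:00 AM + 9 h = Sep 18 1995 6:00 PM.

Sep 18 1995 6:00 PM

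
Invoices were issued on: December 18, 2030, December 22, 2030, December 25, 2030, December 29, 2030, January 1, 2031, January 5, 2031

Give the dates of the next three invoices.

The gap pattern 4, 3, 4, 3, 4 repeats every 2 events.
These are the Wednesdays and Sundays of each week.
The following Wednesday is January 8, 2031.
Next Sunday: January 12, 2031.
Next Wednesday: January 15, 2031.

January 8, 2031; January 12, 2031; January 15, 2031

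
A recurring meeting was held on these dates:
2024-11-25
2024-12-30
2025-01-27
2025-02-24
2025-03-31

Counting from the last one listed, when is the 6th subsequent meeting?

All Mondays; the gaps (35, 28, 28, 35) vary with month length.
This is the last Monday of each month.
April 2025 ends with Monday 2025-04-28.
May 2025 ends with Monday 2025-05-26.
June 2025 ends with Monday 2025-06-30.
July 2025 ends with Monday 2025-07-28.
Last Monday of August 2025: 2025-08-25.
Last Monday of September 2025: 2025-09-29.

2025-09-29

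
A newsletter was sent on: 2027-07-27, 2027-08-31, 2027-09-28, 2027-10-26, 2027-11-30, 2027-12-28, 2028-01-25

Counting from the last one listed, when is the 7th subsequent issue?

2028-08-29

These are Tuesdays with 35, 28, 28, 35, 28, 28-day gaps.
Each is the final Tuesday of its month — 2027-08-31 is past the 28th, so '4th Tuesday' doesn't fit.
February 2028 ends with Tuesday 2028-02-29.
March 2028 ends with Tuesday 2028-03-28.
Last Tuesday of April 2028: 2028-04-25.
May 2028 ends with Tuesday 2028-05-30.
June 2028 ends with Tuesday 2028-06-27.
July 2028 ends with Tuesday 2028-07-25.
August 2028 ends with Tuesday 2028-08-29.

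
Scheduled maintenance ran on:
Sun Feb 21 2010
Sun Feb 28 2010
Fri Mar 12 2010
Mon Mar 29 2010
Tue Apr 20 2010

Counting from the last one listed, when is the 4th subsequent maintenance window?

Sun Sep 5 2010

The spacing grows by 5 each time: 7, 12, 17, 22 days.
Next gap: 27 days. Tue Apr 20 2010 + 27 days = Mon May 17 2010.
Next gap: 32 days. Mon May 17 2010 + 32 days = Fri Jun 18 2010.
Next gap: 37 days. Fri Jun 18 2010 + 37 days = Sun Jul 25 2010.
Next gap: 42 days. Sun Jul 25 2010 + 42 days = Sun Sep 5 2010.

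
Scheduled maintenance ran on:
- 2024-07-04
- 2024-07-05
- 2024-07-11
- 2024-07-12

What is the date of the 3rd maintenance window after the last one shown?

2024-07-25

The gap pattern 1, 6, 1 repeats every 2 events.
These are the Thursdays and Fridays of each week.
The following Thursday is 2024-07-18.
The following Friday is 2024-07-19.
Next Thursday: 2024-07-25.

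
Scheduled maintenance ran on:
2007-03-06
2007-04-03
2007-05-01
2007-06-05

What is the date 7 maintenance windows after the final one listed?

2008-01-01

All dates are Tuesdays, 28, 28, 35 days apart.
Specifically, the 1st Tuesday of each month.
July 2007 — 1st Tuesday is 2007-07-03.
1st Tuesday of August 2007: 2007-08-07.
September 2007 — 1st Tuesday is 2007-09-04.
October 2007 — 1st Tuesday is 2007-10-02.
November 2007 — 1st Tuesday is 2007-11-06.
December 2007 — 1st Tuesday is 2007-12-04.
1st Tuesday of January 2008: 2008-01-01.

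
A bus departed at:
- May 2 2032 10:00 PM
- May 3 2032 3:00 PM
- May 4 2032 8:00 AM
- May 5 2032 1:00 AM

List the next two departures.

Gaps: 17, 17, 17 hours — each event is 17 hours after the previous one.
May 5 2032 1:00 AM + 17 h = May 5 2032 6:00 PM.
May 5 2032 6:00 PM + 17 h = May 6 2032 11:00 AM.

May 5 2032 6:00 PM, May 6 2032 11:00 AM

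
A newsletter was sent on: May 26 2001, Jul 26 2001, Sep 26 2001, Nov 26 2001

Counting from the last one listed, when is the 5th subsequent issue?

Sep 26 2002

The day-of-month is always 26 (61, 62, 61 days between events).
So this recurs on the 26th of every 2 months.
Next: January 2002 → Jan 26 2002.
Next: March 2002 → Mar 26 2002.
Next: May 2002 → May 26 2002.
Next: July 2002 → Jul 26 2002.
Next: September 2002 → Sep 26 2002.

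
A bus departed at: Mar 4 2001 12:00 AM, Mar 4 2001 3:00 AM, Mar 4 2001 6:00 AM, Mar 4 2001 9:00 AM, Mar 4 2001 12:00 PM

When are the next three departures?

Gaps: 3, 3, 3, 3 hours — each event is 3 hours after the previous one.
Mar 4 2001 12:00 PM + 3 h = Mar 4 2001 3:00 PM.
Mar 4 2001 3:00 PM + 3 h = Mar 4 2001 6:00 PM.
Mar 4 2001 6:00 PM + 3 h = Mar 4 2001 9:00 PM.

Mar 4 2001 3:00 PM, Mar 4 2001 6:00 PM, Mar 4 2001 9:00 PM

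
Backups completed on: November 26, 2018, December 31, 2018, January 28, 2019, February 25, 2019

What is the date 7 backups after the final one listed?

September 30, 2019

All Mondays; the gaps (35, 28, 28) vary with month length.
This is the last Monday of each month.
Last Monday of March 2019: March 25, 2019.
Last Monday of April 2019: April 29, 2019.
May 2019 ends with Monday May 27, 2019.
Last Monday of June 2019: June 24, 2019.
July 2019 ends with Monday July 29, 2019.
Last Monday of August 2019: August 26, 2019.
Last Monday of September 2019: September 30, 2019.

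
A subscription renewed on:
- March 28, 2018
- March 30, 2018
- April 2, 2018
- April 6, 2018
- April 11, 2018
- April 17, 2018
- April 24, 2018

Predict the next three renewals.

May 2, 2018; May 11, 2018; May 21, 2018

Gaps: 2, 3, 4, 5, 6, 7 days — each gap is 1 larger than the previous one.
Next gap: 8 days. April 24, 2018 + 8 days = May 2, 2018.
Next gap: 9 days. May 2, 2018 + 9 days = May 11, 2018.
Next gap: 10 days. May 11, 2018 + 10 days = May 21, 2018.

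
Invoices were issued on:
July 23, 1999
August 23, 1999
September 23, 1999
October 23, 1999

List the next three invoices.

The day-of-month is always 23 (31, 31, 30 days between events).
So this recurs on the 23rd of each month.
November 1999: November 23, 1999.
December 1999: December 23, 1999.
Next: January 2000 → January 23, 2000.

November 23, 1999; December 23, 1999; January 23, 2000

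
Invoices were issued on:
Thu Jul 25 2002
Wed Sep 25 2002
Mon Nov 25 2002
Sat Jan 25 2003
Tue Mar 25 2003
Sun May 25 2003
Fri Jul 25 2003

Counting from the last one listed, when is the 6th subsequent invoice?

Sun Jul 25 2004

Each date is the 25th; the gaps (62, 61, 61, 59, 61, 61) track the month lengths.
The rule is the 25th of every 2 months.
September 2003: Thu Sep 25 2003.
Next: November 2003 → Tue Nov 25 2003.
January 2004: Sun Jan 25 2004.
Next: March 2004 → Thu Mar 25 2004.
May 2004: Tue May 25 2004.
Next: July 2004 → Sun Jul 25 2004.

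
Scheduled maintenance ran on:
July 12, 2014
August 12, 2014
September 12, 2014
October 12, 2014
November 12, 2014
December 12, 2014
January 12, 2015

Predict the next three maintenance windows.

Gaps: 31, 31, 30, 31, 30, 31 days — not constant. Every event is on the 12th of the month.
Pattern: the 12th of each month.
Next: February 2015 → February 12, 2015.
March 2015: March 12, 2015.
April 2015: April 12, 2015.

February 12, 2015; March 12, 2015; April 12, 2015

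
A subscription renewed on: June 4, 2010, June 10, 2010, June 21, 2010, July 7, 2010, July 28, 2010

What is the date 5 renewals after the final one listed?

January 24, 2011

Intervals are 6, 11, 16, 21 days — an arithmetic progression with common difference 5.
Next gap: 26 days. July 28, 2010 + 26 days = August 23, 2010.
Next gap: 31 days. August 23, 2010 + 31 days = September 23, 2010.
Next gap: 36 days. September 23, 2010 + 36 days = October 29, 2010.
Next gap: 41 days. October 29, 2010 + 41 days = December 9, 2010.
Next gap: 46 days. December 9, 2010 + 46 days = January 24, 2011.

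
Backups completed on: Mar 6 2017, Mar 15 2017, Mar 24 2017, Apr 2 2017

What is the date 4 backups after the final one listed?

May 8 2017

Gaps between consecutive events: 9, 9, 9 days — a constant 9-day interval.
Apr 2 2017 + 9 days = Apr 11 2017.
Apr 11 2017 + 9 days = Apr 20 2017.
Apr 20 2017 + 9 days = Apr 29 2017.
Apr 29 2017 + 9 days = May 8 2017.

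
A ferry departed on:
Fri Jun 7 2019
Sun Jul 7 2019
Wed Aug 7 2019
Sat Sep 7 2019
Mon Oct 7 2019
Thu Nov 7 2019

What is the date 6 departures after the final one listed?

Thu May 7 2020

Each date is the 7th; the gaps (30, 31, 31, 30, 31) track the month lengths.
The rule is the 7th of each month.
December 2019: Sat Dec 7 2019.
Next: January 2020 → Tue Jan 7 2020.
February 2020: Fri Feb 7 2020.
Next: March 2020 → Sat Mar 7 2020.
Next: April 2020 → Tue Apr 7 2020.
Next: May 2020 → Thu May 7 2020.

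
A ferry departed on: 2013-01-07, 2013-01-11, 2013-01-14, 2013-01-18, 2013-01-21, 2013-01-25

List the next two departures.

2013-01-28, 2013-02-01

Every event lands on a Monday or Friday (gaps cycle 4, 3, 4, 3, 4).
So the schedule is: every Monday and Friday.
The following Monday is 2013-01-28.
Next Friday: 2013-02-01.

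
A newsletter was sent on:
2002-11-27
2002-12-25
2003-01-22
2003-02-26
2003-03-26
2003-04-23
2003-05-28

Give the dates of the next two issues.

Gaps: 28, 28, 35, 28, 28, 35 days — a mix of 28 and 35. Every date is a Wednesday.
Each is the 4th Wednesday of its month.
June 2003 — 4th Wednesday is 2003-06-25.
July 2003 — 4th Wednesday is 2003-07-23.

2003-06-25, 2003-07-23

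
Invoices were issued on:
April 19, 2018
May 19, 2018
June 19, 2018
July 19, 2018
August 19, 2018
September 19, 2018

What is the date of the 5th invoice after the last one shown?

February 19, 2019

Each date is the 19th; the gaps (30, 31, 30, 31, 31) track the month lengths.
The rule is the 19th of each month.
Next: October 2018 → October 19, 2018.
Next: November 2018 → November 19, 2018.
Next: December 2018 → December 19, 2018.
Next: January 2019 → January 19, 2019.
February 2019: February 19, 2019.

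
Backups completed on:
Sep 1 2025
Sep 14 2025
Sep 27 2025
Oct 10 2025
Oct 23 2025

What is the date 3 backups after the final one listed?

Dec 1 2025

The spacing is 13, 13, 13, 13 days — always 13 days.
Oct 23 2025 + 13 days = Nov 5 2025.
Nov 5 2025 + 13 days = Nov 18 2025.
Nov 18 2025 + 13 days = Dec 1 2025.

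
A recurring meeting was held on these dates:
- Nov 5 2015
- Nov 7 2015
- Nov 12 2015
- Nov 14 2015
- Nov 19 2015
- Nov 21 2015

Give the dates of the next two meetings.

Nov 26 2015, Nov 28 2015

Every event lands on a Thursday or Saturday (gaps cycle 2, 5, 2, 5, 2).
So the schedule is: every Thursday and Saturday.
Next Thursday: Nov 26 2015.
Next Saturday: Nov 28 2015.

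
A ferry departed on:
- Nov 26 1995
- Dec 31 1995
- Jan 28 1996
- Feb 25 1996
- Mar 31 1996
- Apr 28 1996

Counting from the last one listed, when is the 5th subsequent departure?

These are Sundays with 35, 28, 28, 35, 28-day gaps.
Each is the final Sunday of its month — Dec 31 1995 is past the 28th, so '4th Sunday' doesn't fit.
Last Sunday of May 1996: May 26 1996.
Last Sunday of June 1996: Jun 30 1996.
July 1996 ends with Sunday Jul 28 1996.
August 1996 ends with Sunday Aug 25 1996.
September 1996 ends with Sunday Sep 29 1996.

Sep 29 1996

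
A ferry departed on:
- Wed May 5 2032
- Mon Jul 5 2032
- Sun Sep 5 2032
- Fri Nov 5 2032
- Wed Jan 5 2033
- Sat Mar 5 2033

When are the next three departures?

Each date is the 5th; the gaps (61, 62, 61, 61, 59) track the month lengths.
The rule is the 5th of every 2 months.
May 2033: Thu May 5 2033.
Next: July 2033 → Tue Jul 5 2033.
September 2033: Mon Sep 5 2033.

Thu May 5 2033, Tue Jul 5 2033, Mon Sep 5 2033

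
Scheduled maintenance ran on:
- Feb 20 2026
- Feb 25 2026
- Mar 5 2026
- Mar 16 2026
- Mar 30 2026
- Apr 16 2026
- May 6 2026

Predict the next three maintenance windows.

May 29 2026, Jun 24 2026, Jul 23 2026

Intervals are 5, 8, 11, 14, 17, 20 days — an arithmetic progression with common difference 3.
Next gap: 23 days. May 6 2026 + 23 days = May 29 2026.
Next gap: 26 days. May 29 2026 + 26 days = Jun 24 2026.
Next gap: 29 days. Jun 24 2026 + 29 days = Jul 23 2026.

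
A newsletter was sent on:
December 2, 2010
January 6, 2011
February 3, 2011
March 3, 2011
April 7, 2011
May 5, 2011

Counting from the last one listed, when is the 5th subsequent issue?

October 6, 2011

All dates are Thursdays, 35, 28, 28, 35, 28 days apart.
Specifically, the 1st Thursday of each month.
June 2011 — 1st Thursday is June 2, 2011.
1st Thursday of July 2011: July 7, 2011.
August 2011 — 1st Thursday is August 4, 2011.
September 2011 — 1st Thursday is September 1, 2011.
October 2011 — 1st Thursday is October 6, 2011.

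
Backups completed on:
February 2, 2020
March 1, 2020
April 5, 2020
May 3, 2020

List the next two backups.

June 7, 2020; July 5, 2020

All dates are Sundays, 28, 35, 28 days apart.
Specifically, the 1st Sunday of each month.
June 2020 — 1st Sunday is June 7, 2020.
July 2020 — 1st Sunday is July 5, 2020.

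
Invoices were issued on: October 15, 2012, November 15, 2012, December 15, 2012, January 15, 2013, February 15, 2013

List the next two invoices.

Gaps: 31, 30, 31, 31 days — not constant. Every event is on the 15th of the month.
Pattern: the 15th of each month.
March 2013: March 15, 2013.
April 2013: April 15, 2013.

March 15, 2013; April 15, 2013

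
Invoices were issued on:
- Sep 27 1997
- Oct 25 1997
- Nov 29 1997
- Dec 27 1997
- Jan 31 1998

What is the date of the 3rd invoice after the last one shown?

Apr 25 1998

All Saturdays; the gaps (28, 35, 28, 35) vary with month length.
This is the last Saturday of each month.
February 1998 ends with Saturday Feb 28 1998.
Last Saturday of March 1998: Mar 28 1998.
April 1998 ends with Saturday Apr 25 1998.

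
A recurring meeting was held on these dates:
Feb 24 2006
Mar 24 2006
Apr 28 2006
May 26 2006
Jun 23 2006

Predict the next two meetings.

Jul 28 2006, Aug 25 2006

Gaps: 28, 35, 28, 28 days — a mix of 28 and 35. Every date is a Friday.
Each is the 4th Friday of its month.
July 2006 — 4th Friday is Jul 28 2006.
4th Friday of August 2006: Aug 25 2006.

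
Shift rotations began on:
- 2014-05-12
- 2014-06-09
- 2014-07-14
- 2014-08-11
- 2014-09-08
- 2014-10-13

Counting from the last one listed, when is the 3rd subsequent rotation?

2015-01-12

These are Mondays at 28- or 35-day spacing (28, 35, 28, 28, 35).
The pattern: 2nd Monday of the month.
November 2014 — 2nd Monday is 2014-11-10.
2nd Monday of December 2014: 2014-12-08.
2nd Monday of January 2015: 2015-01-12.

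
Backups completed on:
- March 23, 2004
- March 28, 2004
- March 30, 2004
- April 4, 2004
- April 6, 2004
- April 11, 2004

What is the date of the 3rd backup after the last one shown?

April 20, 2004

Gaps: 5, 2, 5, 2, 5 days — not constant, but cyclic with period 2.
The events fall on every Tuesday and Sunday.
The following Tuesday is April 13, 2004.
Next Sunday: April 18, 2004.
The following Tuesday is April 20, 2004.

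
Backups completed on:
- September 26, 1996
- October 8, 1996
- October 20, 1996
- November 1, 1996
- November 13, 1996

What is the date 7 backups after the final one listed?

Gaps between consecutive events: 12, 12, 12, 12 days — a constant 12-day interval.
November 13, 1996 + 12 days = November 25, 1996.
November 25, 1996 + 12 days = December 7, 1996.
December 7, 1996 + 12 days = December 19, 1996.
December 19, 1996 + 12 days = December 31, 1996.
December 31, 1996 + 12 days = January 12, 1997.
January 12, 1997 + 12 days = January 24, 1997.
January 24, 1997 + 12 days = February 5, 1997.

February 5, 1997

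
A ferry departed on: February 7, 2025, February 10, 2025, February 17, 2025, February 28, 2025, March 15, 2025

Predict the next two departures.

Gaps: 3, 7, 11, 15 days — each gap is 4 larger than the previous one.
Next gap: 19 days. March 15, 2025 + 19 days = April 3, 2025.
Next gap: 23 days. April 3, 2025 + 23 days = April 26, 2025.

April 3, 2025; April 26, 2025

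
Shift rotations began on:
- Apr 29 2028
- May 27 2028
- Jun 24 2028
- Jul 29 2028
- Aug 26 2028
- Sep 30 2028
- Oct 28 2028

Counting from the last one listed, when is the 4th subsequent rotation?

These are Saturdays with 28, 28, 35, 28, 35, 28-day gaps.
Each is the final Saturday of its month — Apr 29 2028 is past the 28th, so '4th Saturday' doesn't fit.
November 2028 ends with Saturday Nov 25 2028.
December 2028 ends with Saturday Dec 30 2028.
Last Saturday of January 2029: Jan 27 2029.
February 2029 ends with Saturday Feb 24 2029.

Feb 24 2029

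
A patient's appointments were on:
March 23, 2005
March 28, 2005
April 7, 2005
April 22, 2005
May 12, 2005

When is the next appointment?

June 6, 2005

The spacing grows by 5 each time: 5, 10, 15, 20 days.
Next gap: 25 days. May 12, 2005 + 25 days = June 6, 2005.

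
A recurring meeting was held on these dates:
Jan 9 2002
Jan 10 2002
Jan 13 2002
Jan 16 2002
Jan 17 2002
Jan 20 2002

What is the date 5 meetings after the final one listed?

Jan 31 2002

Gaps: 1, 3, 3, 1, 3 days — not constant, but cyclic with period 3.
The events fall on every Wednesday, Thursday and Sunday.
The following Wednesday is Jan 23 2002.
Next Thursday: Jan 24 2002.
Next Sunday: Jan 27 2002.
Next Wednesday: Jan 30 2002.
Next Thursday: Jan 31 2002.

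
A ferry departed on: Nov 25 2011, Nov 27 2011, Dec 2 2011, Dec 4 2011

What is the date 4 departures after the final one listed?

The gap pattern 2, 5, 2 repeats every 2 events.
These are the Fridays and Sundays of each week.
Next Friday: Dec 9 2011.
Next Sunday: Dec 11 2011.
The following Friday is Dec 16 2011.
Next Sunday: Dec 18 2011.

Dec 18 2011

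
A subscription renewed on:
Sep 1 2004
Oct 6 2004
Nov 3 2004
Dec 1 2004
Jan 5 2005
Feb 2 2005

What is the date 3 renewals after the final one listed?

May 4 2005

All dates are Wednesdays, 35, 28, 28, 35, 28 days apart.
Specifically, the 1st Wednesday of each month.
March 2005 — 1st Wednesday is Mar 2 2005.
1st Wednesday of April 2005: Apr 6 2005.
May 2005 — 1st Wednesday is May 4 2005.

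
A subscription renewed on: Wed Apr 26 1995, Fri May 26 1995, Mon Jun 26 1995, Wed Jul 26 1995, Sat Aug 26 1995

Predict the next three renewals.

Gaps: 30, 31, 30, 31 days — not constant. Every event is on the 26th of the month.
Pattern: the 26th of each month.
September 1995: Tue Sep 26 1995.
October 1995: Thu Oct 26 1995.
Next: November 1995 → Sun Nov 26 1995.

Tue Sep 26 1995, Thu Oct 26 1995, Sun Nov 26 1995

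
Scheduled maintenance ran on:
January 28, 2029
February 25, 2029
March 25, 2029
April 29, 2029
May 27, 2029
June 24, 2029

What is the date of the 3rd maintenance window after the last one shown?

All Sundays; the gaps (28, 28, 35, 28, 28) vary with month length.
This is the last Sunday of each month.
Last Sunday of July 2029: July 29, 2029.
Last Sunday of August 2029: August 26, 2029.
Last Sunday of September 2029: September 30, 2029.

September 30, 2029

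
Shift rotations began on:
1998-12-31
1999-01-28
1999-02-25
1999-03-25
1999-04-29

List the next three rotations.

1999-05-27, 1999-06-24, 1999-07-29

All Thursdays; the gaps (28, 28, 28, 35) vary with month length.
This is the last Thursday of each month.
May 1999 ends with Thursday 1999-05-27.
Last Thursday of June 1999: 1999-06-24.
Last Thursday of July 1999: 1999-07-29.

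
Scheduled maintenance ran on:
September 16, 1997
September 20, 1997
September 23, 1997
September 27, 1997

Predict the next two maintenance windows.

September 30, 1997; October 4, 1997

The gap pattern 4, 3, 4 repeats every 2 events.
These are the Tuesdays and Saturdays of each week.
The following Tuesday is September 30, 1997.
Next Saturday: October 4, 1997.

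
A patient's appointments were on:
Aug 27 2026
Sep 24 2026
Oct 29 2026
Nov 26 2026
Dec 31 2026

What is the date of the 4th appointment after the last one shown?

Apr 29 2027

Every date is a Thursday; gaps 28, 35, 28, 35 days.
Each is the last Thursday of its month (at least one falls on the 29th or later, ruling out '4th Thursday').
January 2027 ends with Thursday Jan 28 2027.
Last Thursday of February 2027: Feb 25 2027.
Last Thursday of March 2027: Mar 25 2027.
April 2027 ends with Thursday Apr 29 2027.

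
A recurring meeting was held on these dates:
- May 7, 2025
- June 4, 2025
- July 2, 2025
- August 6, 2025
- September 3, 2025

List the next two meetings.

Gaps: 28, 28, 35, 28 days — a mix of 28 and 35. Every date is a Wednesday.
Each is the 1st Wednesday of its month.
October 2025 — 1st Wednesday is October 1, 2025.
1st Wednesday of November 2025: November 5, 2025.

October 1, 2025; November 5, 2025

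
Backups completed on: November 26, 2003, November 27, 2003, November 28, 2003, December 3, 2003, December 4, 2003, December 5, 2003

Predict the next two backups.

The gap pattern 1, 1, 5, 1, 1 repeats every 3 events.
These are the Wednesdays, Thursdays and Fridays of each week.
The following Wednesday is December 10, 2003.
The following Thursday is December 11, 2003.

December 10, 2003; December 11, 2003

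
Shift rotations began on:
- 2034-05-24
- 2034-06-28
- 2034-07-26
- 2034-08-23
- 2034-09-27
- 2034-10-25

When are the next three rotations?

2034-11-22, 2034-12-27, 2035-01-24

All dates are Wednesdays, 35, 28, 28, 35, 28 days apart.
Specifically, the 4th Wednesday of each month.
November 2034 — 4th Wednesday is 2034-11-22.
4th Wednesday of December 2034: 2034-12-27.
4th Wednesday of January 2035: 2035-01-24.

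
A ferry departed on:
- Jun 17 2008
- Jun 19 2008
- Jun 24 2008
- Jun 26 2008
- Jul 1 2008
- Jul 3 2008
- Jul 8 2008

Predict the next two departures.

Jul 10 2008, Jul 15 2008

Every event lands on a Tuesday or Thursday (gaps cycle 2, 5, 2, 5, 2, 5).
So the schedule is: every Tuesday and Thursday.
Next Thursday: Jul 10 2008.
The following Tuesday is Jul 15 2008.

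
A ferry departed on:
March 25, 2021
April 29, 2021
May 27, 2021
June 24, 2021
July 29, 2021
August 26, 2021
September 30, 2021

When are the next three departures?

Every date is a Thursday; gaps 35, 28, 28, 35, 28, 35 days.
Each is the last Thursday of its month (at least one falls on the 29th or later, ruling out '4th Thursday').
October 2021 ends with Thursday October 28, 2021.
Last Thursday of November 2021: November 25, 2021.
Last Thursday of December 2021: December 30, 2021.

October 28, 2021; November 25, 2021; December 30, 2021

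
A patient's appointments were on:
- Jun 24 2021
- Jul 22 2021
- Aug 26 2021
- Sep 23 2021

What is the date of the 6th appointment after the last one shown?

Gaps: 28, 35, 28 days — a mix of 28 and 35. Every date is a Thursday.
Each is the 4th Thursday of its month.
October 2021 — 4th Thursday is Oct 28 2021.
4th Thursday of November 2021: Nov 25 2021.
4th Thursday of December 2021: Dec 23 2021.
4th Thursday of January 2022: Jan 27 2022.
4th Thursday of February 2022: Feb 24 2022.
4th Thursday of March 2022: Mar 24 2022.

Mar 24 2022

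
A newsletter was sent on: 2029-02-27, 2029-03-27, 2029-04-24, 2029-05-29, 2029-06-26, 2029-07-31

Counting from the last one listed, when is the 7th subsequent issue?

Every date is a Tuesday; gaps 28, 28, 35, 28, 35 days.
Each is the last Tuesday of its month (at least one falls on the 29th or later, ruling out '4th Tuesday').
Last Tuesday of August 2029: 2029-08-28.
September 2029 ends with Tuesday 2029-09-25.
October 2029 ends with Tuesday 2029-10-30.
Last Tuesday of November 2029: 2029-11-27.
December 2029 ends with Tuesday 2029-12-25.
January 2030 ends with Tuesday 2030-01-29.
Last Tuesday of February 2030: 2030-02-26.

2030-02-26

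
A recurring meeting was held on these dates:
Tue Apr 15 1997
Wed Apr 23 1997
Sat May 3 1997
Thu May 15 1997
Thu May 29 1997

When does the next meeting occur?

Sat Jun 14 1997

Intervals are 8, 10, 12, 14 days — an arithmetic progression with common difference 2.
Next gap: 16 days. Thu May 29 1997 + 16 days = Sat Jun 14 1997.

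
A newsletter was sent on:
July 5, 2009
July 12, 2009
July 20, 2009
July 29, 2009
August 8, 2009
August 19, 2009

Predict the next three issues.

August 31, 2009; September 13, 2009; September 27, 2009

Gaps: 7, 8, 9, 10, 11 days — each gap is 1 larger than the previous one.
Next gap: 12 days. August 19, 2009 + 12 days = August 31, 2009.
Next gap: 13 days. August 31, 2009 + 13 days = September 13, 2009.
Next gap: 14 days. September 13, 2009 + 14 days = September 27, 2009.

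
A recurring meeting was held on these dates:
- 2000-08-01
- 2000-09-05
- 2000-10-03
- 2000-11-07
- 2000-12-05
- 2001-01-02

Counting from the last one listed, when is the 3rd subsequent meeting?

Gaps: 35, 28, 35, 28, 28 days — a mix of 28 and 35. Every date is a Tuesday.
Each is the 1st Tuesday of its month.
1st Tuesday of February 2001: 2001-02-06.
March 2001 — 1st Tuesday is 2001-03-06.
1st Tuesday of April 2001: 2001-04-03.

2001-04-03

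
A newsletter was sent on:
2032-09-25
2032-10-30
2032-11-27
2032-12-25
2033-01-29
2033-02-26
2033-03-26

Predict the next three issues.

2033-04-30, 2033-05-28, 2033-06-25

Every date is a Saturday; gaps 35, 28, 28, 35, 28, 28 days.
Each is the last Saturday of its month (at least one falls on the 29th or later, ruling out '4th Saturday').
April 2033 ends with Saturday 2033-04-30.
Last Saturday of May 2033: 2033-05-28.
Last Saturday of June 2033: 2033-06-25.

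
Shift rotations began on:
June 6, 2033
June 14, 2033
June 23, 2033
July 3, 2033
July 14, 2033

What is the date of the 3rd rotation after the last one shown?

Intervals are 8, 9, 10, 11 days — an arithmetic progression with common difference 1.
Next gap: 12 days. July 14, 2033 + 12 days = July 26, 2033.
Next gap: 13 days. July 26, 2033 + 13 days = August 8, 2033.
Next gap: 14 days. August 8, 2033 + 14 days = August 22, 2033.

August 22, 2033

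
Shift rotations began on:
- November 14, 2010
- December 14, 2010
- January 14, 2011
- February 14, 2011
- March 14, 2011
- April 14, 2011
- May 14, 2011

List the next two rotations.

June 14, 2011; July 14, 2011

Gaps: 30, 31, 31, 28, 31, 30 days — not constant. Every event is on the 14th of the month.
Pattern: the 14th of each month.
June 2011: June 14, 2011.
July 2011: July 14, 2011.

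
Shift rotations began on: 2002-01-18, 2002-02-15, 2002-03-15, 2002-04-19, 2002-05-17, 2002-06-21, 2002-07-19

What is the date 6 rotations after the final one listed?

All dates are Fridays, 28, 28, 35, 28, 35, 28 days apart.
Specifically, the 3rd Friday of each month.
3rd Friday of August 2002: 2002-08-16.
September 2002 — 3rd Friday is 2002-09-20.
October 2002 — 3rd Friday is 2002-10-18.
November 2002 — 3rd Friday is 2002-11-15.
December 2002 — 3rd Friday is 2002-12-20.
January 2003 — 3rd Friday is 2003-01-17.

2003-01-17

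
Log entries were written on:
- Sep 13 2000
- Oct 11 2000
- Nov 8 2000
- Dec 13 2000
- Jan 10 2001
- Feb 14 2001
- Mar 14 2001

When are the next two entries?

All dates are Wednesdays, 28, 28, 35, 28, 35, 28 days apart.
Specifically, the 2nd Wednesday of each month.
2nd Wednesday of April 2001: Apr 11 2001.
2nd Wednesday of May 2001: May 9 2001.

Apr 11 2001, May 9 2001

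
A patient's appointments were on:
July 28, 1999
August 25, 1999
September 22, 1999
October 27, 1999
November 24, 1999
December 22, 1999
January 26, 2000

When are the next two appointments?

All dates are Wednesdays, 28, 28, 35, 28, 28, 35 days apart.
Specifically, the 4th Wednesday of each month.
February 2000 — 4th Wednesday is February 23, 2000.
4th Wednesday of March 2000: March 22, 2000.

February 23, 2000; March 22, 2000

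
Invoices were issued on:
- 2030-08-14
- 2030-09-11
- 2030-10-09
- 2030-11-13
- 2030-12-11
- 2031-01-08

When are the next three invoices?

These are Wednesdays at 28- or 35-day spacing (28, 28, 35, 28, 28).
The pattern: 2nd Wednesday of the month.
2nd Wednesday of February 2031: 2031-02-12.
March 2031 — 2nd Wednesday is 2031-03-12.
2nd Wednesday of April 2031: 2031-04-09.

2031-02-12, 2031-03-12, 2031-04-09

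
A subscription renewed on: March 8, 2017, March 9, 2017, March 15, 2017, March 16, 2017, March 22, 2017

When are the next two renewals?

March 23, 2017; March 29, 2017

Every event lands on a Wednesday or Thursday (gaps cycle 1, 6, 1, 6).
So the schedule is: every Wednesday and Thursday.
The following Thursday is March 23, 2017.
The following Wednesday is March 29, 2017.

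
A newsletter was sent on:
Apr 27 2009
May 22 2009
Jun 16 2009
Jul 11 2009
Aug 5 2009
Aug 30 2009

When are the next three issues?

The spacing is 25, 25, 25, 25, 25 days — always 25 days.
Aug 30 2009 + 25 days = Sep 24 2009.
Sep 24 2009 + 25 days = Oct 19 2009.
Oct 19 2009 + 25 days = Nov 13 2009.

Sep 24 2009, Oct 19 2009, Nov 13 2009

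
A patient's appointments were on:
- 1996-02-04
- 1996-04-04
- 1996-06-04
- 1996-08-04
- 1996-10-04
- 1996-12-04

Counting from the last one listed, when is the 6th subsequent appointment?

Each date is the 4th; the gaps (60, 61, 61, 61, 61) track the month lengths.
The rule is the 4th of every 2 months.
Next: February 1997 → 1997-02-04.
April 1997: 1997-04-04.
Next: June 1997 → 1997-06-04.
Next: August 1997 → 1997-08-04.
Next: October 1997 → 1997-10-04.
December 1997: 1997-12-04.

1997-12-04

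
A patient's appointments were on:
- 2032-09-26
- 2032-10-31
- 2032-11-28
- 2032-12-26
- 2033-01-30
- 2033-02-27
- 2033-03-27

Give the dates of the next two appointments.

2033-04-24, 2033-05-29

Every date is a Sunday; gaps 35, 28, 28, 35, 28, 28 days.
Each is the last Sunday of its month (at least one falls on the 29th or later, ruling out '4th Sunday').
April 2033 ends with Sunday 2033-04-24.
Last Sunday of May 2033: 2033-05-29.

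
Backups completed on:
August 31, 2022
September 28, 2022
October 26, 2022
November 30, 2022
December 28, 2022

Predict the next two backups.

January 25, 2023; February 22, 2023

These are Wednesdays with 28, 28, 35, 28-day gaps.
Each is the final Wednesday of its month — August 31, 2022 is past the 28th, so '4th Wednesday' doesn't fit.
Last Wednesday of January 2023: January 25, 2023.
Last Wednesday of February 2023: February 22, 2023.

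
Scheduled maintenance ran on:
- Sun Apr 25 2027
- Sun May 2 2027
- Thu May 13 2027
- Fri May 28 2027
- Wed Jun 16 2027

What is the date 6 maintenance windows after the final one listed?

Fri Dec 31 2027

Gaps: 7, 11, 15, 19 days — each gap is 4 larger than the previous one.
Next gap: 23 days. Wed Jun 16 2027 + 23 days = Fri Jul 9 2027.
Next gap: 27 days. Fri Jul 9 2027 + 27 days = Thu Aug 5 2027.
Next gap: 31 days. Thu Aug 5 2027 + 31 days = Sun Sep 5 2027.
Next gap: 35 days. Sun Sep 5 2027 + 35 days = Sun Oct 10 2027.
Next gap: 39 days. Sun Oct 10 2027 + 39 days = Thu Nov 18 2027.
Next gap: 43 days. Thu Nov 18 2027 + 43 days = Fri Dec 31 2027.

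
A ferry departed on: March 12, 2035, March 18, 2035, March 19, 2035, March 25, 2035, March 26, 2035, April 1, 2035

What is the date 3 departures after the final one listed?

The gap pattern 6, 1, 6, 1, 6 repeats every 2 events.
These are the Mondays and Sundays of each week.
The following Monday is April 2, 2035.
Next Sunday: April 8, 2035.
The following Monday is April 9, 2035.

April 9, 2035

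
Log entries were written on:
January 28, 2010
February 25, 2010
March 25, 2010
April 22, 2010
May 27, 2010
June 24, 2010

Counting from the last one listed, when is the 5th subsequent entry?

November 25, 2010

All dates are Thursdays, 28, 28, 28, 35, 28 days apart.
Specifically, the 4th Thursday of each month.
July 2010 — 4th Thursday is July 22, 2010.
August 2010 — 4th Thursday is August 26, 2010.
4th Thursday of September 2010: September 23, 2010.
4th Thursday of October 2010: October 28, 2010.
4th Thursday of November 2010: November 25, 2010.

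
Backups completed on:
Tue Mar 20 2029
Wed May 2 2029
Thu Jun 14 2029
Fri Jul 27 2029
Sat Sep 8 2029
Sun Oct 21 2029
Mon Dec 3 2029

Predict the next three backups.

Gaps between consecutive events: 43, 43, 43, 43, 43, 43 days — a constant 43-day interval.
Mon Dec 3 2029 + 43 days = Tue Jan 15 2030.
Tue Jan 15 2030 + 43 days = Wed Feb 27 2030.
Wed Feb 27 2030 + 43 days = Thu Apr 11 2030.

Tue Jan 15 2030, Wed Feb 27 2030, Thu Apr 11 2030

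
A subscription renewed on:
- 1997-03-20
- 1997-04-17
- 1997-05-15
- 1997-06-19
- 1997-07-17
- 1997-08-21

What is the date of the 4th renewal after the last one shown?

1997-12-18

These are Thursdays at 28- or 35-day spacing (28, 28, 35, 28, 35).
The pattern: 3rd Thursday of the month.
3rd Thursday of September 1997: 1997-09-18.
October 1997 — 3rd Thursday is 1997-10-16.
3rd Thursday of November 1997: 1997-11-20.
3rd Thursday of December 1997: 1997-12-18.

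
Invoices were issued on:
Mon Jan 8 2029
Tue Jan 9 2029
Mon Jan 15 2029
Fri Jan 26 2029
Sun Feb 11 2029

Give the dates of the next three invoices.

Gaps: 1, 6, 11, 16 days — each gap is 5 larger than the previous one.
Next gap: 21 days. Sun Feb 11 2029 + 21 days = Sun Mar 4 2029.
Next gap: 26 days. Sun Mar 4 2029 + 26 days = Fri Mar 30 2029.
Next gap: 31 days. Fri Mar 30 2029 + 31 days = Mon Apr 30 2029.

Sun Mar 4 2029, Fri Mar 30 2029, Mon Apr 30 2029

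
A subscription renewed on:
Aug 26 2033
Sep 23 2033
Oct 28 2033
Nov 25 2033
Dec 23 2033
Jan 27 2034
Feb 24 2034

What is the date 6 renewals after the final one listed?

Aug 25 2034

These are Fridays at 28- or 35-day spacing (28, 35, 28, 28, 35, 28).
The pattern: 4th Friday of the month.
March 2034 — 4th Friday is Mar 24 2034.
April 2034 — 4th Friday is Apr 28 2034.
May 2034 — 4th Friday is May 26 2034.
4th Friday of June 2034: Jun 23 2034.
July 2034 — 4th Friday is Jul 28 2034.
4th Friday of August 2034: Aug 25 2034.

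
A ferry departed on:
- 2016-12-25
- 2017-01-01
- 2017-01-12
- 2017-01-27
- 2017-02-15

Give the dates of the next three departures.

2017-03-10, 2017-04-06, 2017-05-07

Gaps: 7, 11, 15, 19 days — each gap is 4 larger than the previous one.
Next gap: 23 days. 2017-02-15 + 23 days = 2017-03-10.
Next gap: 27 days. 2017-03-10 + 27 days = 2017-04-06.
Next gap: 31 days. 2017-04-06 + 31 days = 2017-05-07.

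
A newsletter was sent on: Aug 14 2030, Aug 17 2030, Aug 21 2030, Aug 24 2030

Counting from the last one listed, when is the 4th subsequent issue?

Sep 7 2030

Gaps: 3, 4, 3 days — not constant, but cyclic with period 2.
The events fall on every Wednesday and Saturday.
Next Wednesday: Aug 28 2030.
Next Saturday: Aug 31 2030.
Next Wednesday: Sep 4 2030.
The following Saturday is Sep 7 2030.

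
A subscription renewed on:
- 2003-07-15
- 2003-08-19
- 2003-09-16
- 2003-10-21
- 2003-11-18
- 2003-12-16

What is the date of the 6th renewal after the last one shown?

These are Tuesdays at 28- or 35-day spacing (35, 28, 35, 28, 28).
The pattern: 3rd Tuesday of the month.
3rd Tuesday of January 2004: 2004-01-20.
February 2004 — 3rd Tuesday is 2004-02-17.
3rd Tuesday of March 2004: 2004-03-16.
3rd Tuesday of April 2004: 2004-04-20.
3rd Tuesday of May 2004: 2004-05-18.
June 2004 — 3rd Tuesday is 2004-06-15.

2004-06-15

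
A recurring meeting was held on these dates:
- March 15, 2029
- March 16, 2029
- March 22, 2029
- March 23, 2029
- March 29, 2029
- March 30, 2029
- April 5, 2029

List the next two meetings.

The gap pattern 1, 6, 1, 6, 1, 6 repeats every 2 events.
These are the Thursdays and Fridays of each week.
Next Friday: April 6, 2029.
The following Thursday is April 12, 2029.

April 6, 2029; April 12, 2029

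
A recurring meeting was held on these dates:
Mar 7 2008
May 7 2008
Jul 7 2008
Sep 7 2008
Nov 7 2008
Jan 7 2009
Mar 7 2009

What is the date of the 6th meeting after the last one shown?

Mar 7 2010

Each date is the 7th; the gaps (61, 61, 62, 61, 61, 59) track the month lengths.
The rule is the 7th of every 2 months.
May 2009: May 7 2009.
July 2009: Jul 7 2009.
September 2009: Sep 7 2009.
November 2009: Nov 7 2009.
January 2010: Jan 7 2010.
March 2010: Mar 7 2010.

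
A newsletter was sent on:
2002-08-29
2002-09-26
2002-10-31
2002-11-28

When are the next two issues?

Every date is a Thursday; gaps 28, 35, 28 days.
Each is the last Thursday of its month (at least one falls on the 29th or later, ruling out '4th Thursday').
Last Thursday of December 2002: 2002-12-26.
January 2003 ends with Thursday 2003-01-30.

2002-12-26, 2003-01-30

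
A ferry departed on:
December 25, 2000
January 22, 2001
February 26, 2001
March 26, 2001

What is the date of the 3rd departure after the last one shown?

These are Mondays at 28- or 35-day spacing (28, 35, 28).
The pattern: 4th Monday of the month.
April 2001 — 4th Monday is April 23, 2001.
4th Monday of May 2001: May 28, 2001.
June 2001 — 4th Monday is June 25, 2001.

June 25, 2001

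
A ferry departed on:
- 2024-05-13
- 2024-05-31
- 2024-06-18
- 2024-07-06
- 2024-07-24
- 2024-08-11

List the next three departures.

2024-08-29, 2024-09-16, 2024-10-04

The spacing is 18, 18, 18, 18, 18 days — always 18 days.
2024-08-11 + 18 days = 2024-08-29.
2024-08-29 + 18 days = 2024-09-16.
2024-09-16 + 18 days = 2024-10-04.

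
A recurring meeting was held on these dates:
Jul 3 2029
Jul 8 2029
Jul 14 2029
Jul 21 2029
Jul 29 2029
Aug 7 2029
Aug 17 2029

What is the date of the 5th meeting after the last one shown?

Oct 21 2029

Intervals are 5, 6, 7, 8, 9, 10 days — an arithmetic progression with common difference 1.
Next gap: 11 days. Aug 17 2029 + 11 days = Aug 28 2029.
Next gap: 12 days. Aug 28 2029 + 12 days = Sep 9 2029.
Next gap: 13 days. Sep 9 2029 + 13 days = Sep 22 2029.
Next gap: 14 days. Sep 22 2029 + 14 days = Oct 6 2029.
Next gap: 15 days. Oct 6 2029 + 15 days = Oct 21 2029.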